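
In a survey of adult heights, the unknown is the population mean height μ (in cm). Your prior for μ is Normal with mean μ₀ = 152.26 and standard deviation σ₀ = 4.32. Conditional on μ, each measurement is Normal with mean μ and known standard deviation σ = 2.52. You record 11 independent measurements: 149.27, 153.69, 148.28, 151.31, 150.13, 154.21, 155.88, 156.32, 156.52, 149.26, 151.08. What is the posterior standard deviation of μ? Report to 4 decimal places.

For Normal data with known variance σ², a Normal(μ₀, σ₀²) prior on μ is conjugate. Posterior precision = 1/σ₀² + n/σ²; posterior mean is the precision-weighted average of μ₀ and x̄.
σ₀² = 4.32² = 18.6624, σ² = 2.52² = 6.3504; σ² + n·σ₀² = 6.3504 + 11·18.6624 = 211.6368.
Posterior precision = 1/σ₀² + n/σ² = 1/18.6624 + 11/6.3504 = (σ² + n·σ₀²)/(σ₀²σ²) = 211.6368/(18.6624·6.3504); posterior variance σₙ² = σ₀²σ²/(σ² + n·σ₀²) = 18.6624·6.3504/211.6368 = 0.559986.
Posterior SD = √σₙ² = √(18.6624·6.3504/211.6368) = 0.7483.

0.7483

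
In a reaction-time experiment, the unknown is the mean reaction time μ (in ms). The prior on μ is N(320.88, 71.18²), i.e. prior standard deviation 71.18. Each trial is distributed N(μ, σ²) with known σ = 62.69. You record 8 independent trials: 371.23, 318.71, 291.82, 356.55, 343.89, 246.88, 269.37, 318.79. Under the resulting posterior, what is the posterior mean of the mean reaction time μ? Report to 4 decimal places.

For Normal data with known variance σ², a Normal(μ₀, σ₀²) prior on μ is conjugate. Posterior precision = 1/σ₀² + n/σ²; posterior mean is the precision-weighted average of μ₀ and x̄.
Σxᵢ = 371.23 + 318.71 + 291.82 + 356.55 + 343.89 + 246.88 + 269.37 + 318.79 = 2517.24, so n·x̄ = 2517.24.
σ₀² = 71.18² = 5066.5924, σ² = 62.69² = 3930.0361; σ² + n·σ₀² = 3930.0361 + 8·5066.5924 = 44462.7753.
Posterior mean = (μ₀/σ₀² + n·x̄/σ²)/(1/σ₀² + n/σ²) = (σ²·μ₀ + σ₀²·n·x̄)/(σ² + n·σ₀²) = (3930.0361·320.88 + 5066.5924·2517.24)/44462.7753 = 14014899.036744/44462.7753 = 315.2052.

315.2052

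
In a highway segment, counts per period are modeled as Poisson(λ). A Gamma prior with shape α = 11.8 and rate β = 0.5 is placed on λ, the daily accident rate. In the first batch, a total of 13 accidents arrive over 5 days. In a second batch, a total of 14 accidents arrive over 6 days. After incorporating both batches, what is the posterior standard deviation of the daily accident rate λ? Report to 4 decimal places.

With a Gamma(shape α, rate β) prior, the Poisson likelihood is conjugate: the posterior is Gamma(α + ΣXᵢ, β + n).
After batch 1: Gamma(α+S, β+n) = Gamma(11.8+13, 0.5+5) = Gamma(24.8, 5.5).
After batch 2: Gamma(α+S, β+n) = Gamma(24.8+14, 5.5+6) = Gamma(38.8, 11.5).
SD = √α/β = √38.8/11.5 = 0.5416.

0.5416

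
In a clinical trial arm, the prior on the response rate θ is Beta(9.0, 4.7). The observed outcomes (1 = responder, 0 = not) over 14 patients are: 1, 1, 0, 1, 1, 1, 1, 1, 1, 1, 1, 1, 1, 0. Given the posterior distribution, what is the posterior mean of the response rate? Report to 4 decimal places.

0.7581

The Beta prior is conjugate to a Binomial/Bernoulli likelihood; the update adds successes to α and failures to β.
Posterior: Beta(α+k, β+n−k) = Beta(9.0+12, 4.7+2) = Beta(21.0, 6.7).
Posterior mean = α/(α+β) = 21.0/27.7 = 0.7581.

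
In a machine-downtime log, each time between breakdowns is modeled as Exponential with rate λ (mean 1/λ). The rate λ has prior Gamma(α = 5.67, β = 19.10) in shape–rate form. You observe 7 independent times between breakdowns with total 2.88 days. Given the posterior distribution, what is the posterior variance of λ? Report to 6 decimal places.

0.026225

With a Gamma(shape α, rate β) prior on the exponential rate λ, the posterior after n observations with total T = Σxᵢ is Gamma(α+n, β+T).
Posterior: Gamma(5.67+7, 19.10+2.88) = Gamma(12.67, 21.98).
Var = α/β² = 0.026225.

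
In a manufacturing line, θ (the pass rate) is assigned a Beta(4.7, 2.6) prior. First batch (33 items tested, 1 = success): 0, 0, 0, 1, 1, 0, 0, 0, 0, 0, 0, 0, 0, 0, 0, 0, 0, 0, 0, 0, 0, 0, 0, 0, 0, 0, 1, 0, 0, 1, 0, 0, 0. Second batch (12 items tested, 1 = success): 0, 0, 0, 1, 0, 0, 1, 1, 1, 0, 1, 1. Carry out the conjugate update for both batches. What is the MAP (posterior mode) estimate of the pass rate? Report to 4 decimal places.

The Beta prior is conjugate to a Binomial/Bernoulli likelihood; the update adds successes to α and failures to β.
After batch 1: Beta(4.7+4, 2.6+29) = Beta(8.7, 31.6).
After batch 2: Beta(8.7+6, 31.6+6) = Beta(14.7, 37.6).
Mode of Beta(a,b) for a,b>1 is (a−1)/(a+b−2) = 13.7/50.3 = 0.2724.

0.2724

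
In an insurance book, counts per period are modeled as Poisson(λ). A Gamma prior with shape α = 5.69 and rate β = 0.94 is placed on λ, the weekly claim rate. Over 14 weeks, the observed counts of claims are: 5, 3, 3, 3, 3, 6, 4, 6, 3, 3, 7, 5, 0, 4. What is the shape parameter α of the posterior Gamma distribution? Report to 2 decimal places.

With a Gamma(shape α, rate β) prior, the Poisson likelihood is conjugate: the posterior is Gamma(α + ΣXᵢ, β + n).
Sum of counts S = 55 over n = 14 weeks.
Posterior: Gamma(α+S, β+n) = Gamma(5.69+55, 0.94+14) = Gamma(60.69, 14.94).
Posterior α = 60.69.

60.69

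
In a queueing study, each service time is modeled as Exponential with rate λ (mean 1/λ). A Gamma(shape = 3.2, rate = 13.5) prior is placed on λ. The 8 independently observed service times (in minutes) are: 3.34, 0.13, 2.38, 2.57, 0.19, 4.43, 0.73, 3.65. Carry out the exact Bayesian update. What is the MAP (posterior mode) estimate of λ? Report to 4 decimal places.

With a Gamma(shape α, rate β) prior on the exponential rate λ, the posterior after n observations with total T = Σxᵢ is Gamma(α+n, β+T).
Sum of observations T = 17.42 minutes; n = 8.
Posterior: Gamma(3.2+8, 13.5+17.42) = Gamma(11.2, 30.92).
Mode = (α−1)/β = 0.3299.

0.3299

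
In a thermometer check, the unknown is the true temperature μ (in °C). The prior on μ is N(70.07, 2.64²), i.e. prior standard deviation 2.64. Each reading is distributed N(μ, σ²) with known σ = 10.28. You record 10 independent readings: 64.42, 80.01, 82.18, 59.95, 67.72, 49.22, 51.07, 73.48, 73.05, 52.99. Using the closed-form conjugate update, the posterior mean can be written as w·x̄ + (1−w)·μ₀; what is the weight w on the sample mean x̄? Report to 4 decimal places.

For Normal data with known variance σ², a Normal(μ₀, σ₀²) prior on μ is conjugate. Posterior precision = 1/σ₀² + n/σ²; posterior mean is the precision-weighted average of μ₀ and x̄.
σ₀² = 2.64² = 6.9696, σ² = 10.28² = 105.6784. Prior precision 1/σ₀² = 1/6.9696; data precision n/σ² = 10/105.6784.
w = (n/σ²)/(1/σ₀² + n/σ²) = n·σ₀²/(σ² + n·σ₀²) = 10·6.9696/(105.6784 + 10·6.9696) = 69.696/175.3744 = 0.3974.

0.3974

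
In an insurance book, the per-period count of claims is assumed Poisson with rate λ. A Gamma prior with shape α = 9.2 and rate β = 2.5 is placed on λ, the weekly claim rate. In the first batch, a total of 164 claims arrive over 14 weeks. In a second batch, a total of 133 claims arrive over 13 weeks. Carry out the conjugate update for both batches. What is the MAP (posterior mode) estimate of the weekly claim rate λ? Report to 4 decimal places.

With a Gamma(shape α, rate β) prior, the Poisson likelihood is conjugate: the posterior is Gamma(α + ΣXᵢ, β + n).
After batch 1: Gamma(α+S, β+n) = Gamma(9.2+164, 2.5+14) = Gamma(173.2, 16.5).
After batch 2: Gamma(α+S, β+n) = Gamma(173.2+133, 16.5+13) = Gamma(306.2, 29.5).
Mode of Gamma(α,β) for α≥1 is (α−1)/β = 305.2/29.5 = 10.3458.

10.3458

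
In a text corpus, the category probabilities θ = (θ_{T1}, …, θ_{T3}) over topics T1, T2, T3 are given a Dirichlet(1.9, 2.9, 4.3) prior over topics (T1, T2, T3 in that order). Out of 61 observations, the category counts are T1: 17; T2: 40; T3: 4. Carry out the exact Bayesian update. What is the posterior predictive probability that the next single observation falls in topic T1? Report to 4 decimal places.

0.2696

The Dirichlet prior is conjugate to the Multinomial likelihood: each posterior αⱼ = prior αⱼ + observed count nⱼ.
Posterior concentration: (18.9, 42.9, 8.3), total = 70.1.
P(next = T1 | data) = α_{T1}/Σα = 0.2696.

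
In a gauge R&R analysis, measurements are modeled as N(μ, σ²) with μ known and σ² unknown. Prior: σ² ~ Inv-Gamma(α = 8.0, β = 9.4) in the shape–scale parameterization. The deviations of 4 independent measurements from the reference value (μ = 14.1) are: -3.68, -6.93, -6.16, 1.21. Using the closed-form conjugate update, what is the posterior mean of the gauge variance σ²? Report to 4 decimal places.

6.6543

With known mean μ and an Inverse-Gamma(α, β) prior on σ², the Normal likelihood is conjugate: posterior is Inv-Gamma(α + n/2, β + Σ(xᵢ−μ)²/2).
Σ(xᵢ−μ)² = (-3.68)² + (-6.93)² + (-6.16)² + (1.21)² = 100.9770.
Posterior: Inv-Gamma(8.0 + 4/2, 9.4 + 100.9770/2) = Inv-Gamma(10.00, 59.88850).
E[σ²|data] = β/(α−1) = 59.88850/9.00 = 6.6543.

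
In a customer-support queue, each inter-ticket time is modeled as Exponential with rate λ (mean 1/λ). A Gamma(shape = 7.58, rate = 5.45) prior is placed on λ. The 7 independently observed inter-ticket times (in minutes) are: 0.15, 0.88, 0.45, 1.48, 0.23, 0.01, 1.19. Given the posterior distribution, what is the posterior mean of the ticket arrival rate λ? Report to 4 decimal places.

With a Gamma(shape α, rate β) prior on the exponential rate λ, the posterior after n observations with total T = Σxᵢ is Gamma(α+n, β+T).
Sum of observations T = 4.39 minutes; n = 7.
Posterior: Gamma(7.58+7, 5.45+4.39) = Gamma(14.58, 9.84).
Posterior mean of λ = α/β = 14.58/9.84 = 1.4817.

1.4817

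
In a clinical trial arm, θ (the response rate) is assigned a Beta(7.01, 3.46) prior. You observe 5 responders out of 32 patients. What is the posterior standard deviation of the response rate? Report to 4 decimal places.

The Beta prior is conjugate to a Binomial/Bernoulli likelihood; the update adds successes to α and failures to β.
Posterior: Beta(α+k, β+n−k) = Beta(7.01+5, 3.46+27) = Beta(12.01, 30.46).
Var = αβ/((α+β)²(α+β+1)) = 12.01·30.46/(42.47²·43.47) = 0.00466572; SD = √0.00466572 = 0.0683.

0.0683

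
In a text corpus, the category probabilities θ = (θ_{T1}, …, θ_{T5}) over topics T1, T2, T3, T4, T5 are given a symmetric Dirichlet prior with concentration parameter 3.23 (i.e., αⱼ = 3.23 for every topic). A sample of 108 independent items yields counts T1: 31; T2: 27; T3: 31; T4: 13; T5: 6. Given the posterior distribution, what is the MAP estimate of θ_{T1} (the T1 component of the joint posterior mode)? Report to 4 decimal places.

The Dirichlet prior is conjugate to the Multinomial likelihood: each posterior αⱼ = prior αⱼ + observed count nⱼ.
Posterior concentration: (34.23, 30.23, 34.23, 16.23, 9.23), total = 124.15.
Joint mode component: (α_{T1}−1)/(Σα−K) = 33.23/119.15 = 0.2789.

0.2789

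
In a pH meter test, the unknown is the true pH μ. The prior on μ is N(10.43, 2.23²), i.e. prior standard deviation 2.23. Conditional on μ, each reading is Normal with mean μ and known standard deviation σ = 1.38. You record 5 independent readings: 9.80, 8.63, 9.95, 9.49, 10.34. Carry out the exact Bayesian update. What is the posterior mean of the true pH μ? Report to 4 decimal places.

9.6981

For Normal data with known variance σ², a Normal(μ₀, σ₀²) prior on μ is conjugate. Posterior precision = 1/σ₀² + n/σ²; posterior mean is the precision-weighted average of μ₀ and x̄.
Σxᵢ = 9.80 + 8.63 + 9.95 + 9.49 + 10.34 = 48.21, so n·x̄ = 48.21.
σ₀² = 2.23² = 4.9729, σ² = 1.38² = 1.9044; σ² + n·σ₀² = 1.9044 + 5·4.9729 = 26.7689.
Posterior mean = (μ₀/σ₀² + n·x̄/σ²)/(1/σ₀² + n/σ²) = (σ²·μ₀ + σ₀²·n·x̄)/(σ² + n·σ₀²) = (1.9044·10.43 + 4.9729·48.21)/26.7689 = 259.606401/26.7689 = 9.6981.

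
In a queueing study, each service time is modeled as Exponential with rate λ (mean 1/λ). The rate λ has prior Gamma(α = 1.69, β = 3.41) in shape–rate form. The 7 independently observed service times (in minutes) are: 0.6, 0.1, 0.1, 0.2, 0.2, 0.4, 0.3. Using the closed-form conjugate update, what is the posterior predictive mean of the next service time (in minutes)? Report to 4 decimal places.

0.6905

With a Gamma(shape α, rate β) prior on the exponential rate λ, the posterior after n observations with total T = Σxᵢ is Gamma(α+n, β+T).
Sum of observations T = 1.9 minutes; n = 7.
Posterior: Gamma(1.69+7, 3.41+1.9) = Gamma(8.69, 5.31).
The predictive distribution for the next observation is Lomax; its mean is β/(α−1) = 5.31/7.69 = 0.6905.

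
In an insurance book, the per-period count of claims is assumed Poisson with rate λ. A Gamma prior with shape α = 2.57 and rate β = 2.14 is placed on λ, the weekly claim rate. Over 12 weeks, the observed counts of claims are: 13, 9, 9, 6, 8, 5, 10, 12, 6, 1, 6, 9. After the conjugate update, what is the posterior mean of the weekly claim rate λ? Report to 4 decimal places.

With a Gamma(shape α, rate β) prior, the Poisson likelihood is conjugate: the posterior is Gamma(α + ΣXᵢ, β + n).
Sum of counts S = 94 over n = 12 weeks.
Posterior: Gamma(α+S, β+n) = Gamma(2.57+94, 2.14+12) = Gamma(96.57, 14.14).
Posterior mean = α/β = 96.57/14.14 = 6.8296.

6.8296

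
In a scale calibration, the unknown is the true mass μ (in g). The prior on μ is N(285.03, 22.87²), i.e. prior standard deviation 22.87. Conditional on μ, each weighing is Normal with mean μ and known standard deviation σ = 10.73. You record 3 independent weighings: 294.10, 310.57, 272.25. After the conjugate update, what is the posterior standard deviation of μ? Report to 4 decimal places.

For Normal data with known variance σ², a Normal(μ₀, σ₀²) prior on μ is conjugate. Posterior precision = 1/σ₀² + n/σ²; posterior mean is the precision-weighted average of μ₀ and x̄.
σ₀² = 22.87² = 523.0369, σ² = 10.73² = 115.1329; σ² + n·σ₀² = 115.1329 + 3·523.0369 = 1684.2436.
Posterior precision = 1/σ₀² + n/σ² = 1/523.0369 + 3/115.1329 = (σ² + n·σ₀²)/(σ₀²σ²) = 1684.2436/(523.0369·115.1329); posterior variance σₙ² = σ₀²σ²/(σ² + n·σ₀²) = 523.0369·115.1329/1684.2436 = 35.754184.
Posterior SD = √σₙ² = √(523.0369·115.1329/1684.2436) = 5.9795.

5.9795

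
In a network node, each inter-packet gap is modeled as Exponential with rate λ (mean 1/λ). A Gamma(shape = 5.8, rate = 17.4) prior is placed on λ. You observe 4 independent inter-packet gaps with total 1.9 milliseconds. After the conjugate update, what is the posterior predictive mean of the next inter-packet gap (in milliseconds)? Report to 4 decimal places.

With a Gamma(shape α, rate β) prior on the exponential rate λ, the posterior after n observations with total T = Σxᵢ is Gamma(α+n, β+T).
Posterior: Gamma(5.8+4, 17.4+1.9) = Gamma(9.8, 19.3).
The predictive distribution for the next observation is Lomax; its mean is β/(α−1) = 19.3/8.8 = 2.1932.

2.1932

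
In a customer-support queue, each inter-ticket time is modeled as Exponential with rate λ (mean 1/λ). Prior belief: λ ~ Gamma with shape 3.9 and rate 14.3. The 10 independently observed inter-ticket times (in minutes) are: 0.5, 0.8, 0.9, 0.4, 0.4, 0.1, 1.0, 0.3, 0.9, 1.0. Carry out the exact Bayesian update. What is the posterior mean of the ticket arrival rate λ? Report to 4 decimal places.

0.6748

With a Gamma(shape α, rate β) prior on the exponential rate λ, the posterior after n observations with total T = Σxᵢ is Gamma(α+n, β+T).
Sum of observations T = 6.3 minutes; n = 10.
Posterior: Gamma(3.9+10, 14.3+6.3) = Gamma(13.9, 20.6).
Posterior mean of λ = α/β = 13.9/20.6 = 0.6748.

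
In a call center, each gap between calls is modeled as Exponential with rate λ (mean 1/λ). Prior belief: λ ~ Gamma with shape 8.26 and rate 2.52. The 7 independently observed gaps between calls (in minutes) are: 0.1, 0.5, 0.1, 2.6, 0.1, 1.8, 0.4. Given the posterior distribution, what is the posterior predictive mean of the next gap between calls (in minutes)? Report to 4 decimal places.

With a Gamma(shape α, rate β) prior on the exponential rate λ, the posterior after n observations with total T = Σxᵢ is Gamma(α+n, β+T).
Sum of observations T = 5.6 minutes; n = 7.
Posterior: Gamma(8.26+7, 2.52+5.6) = Gamma(15.26, 8.12).
The predictive distribution for the next observation is Lomax; its mean is β/(α−1) = 8.12/14.26 = 0.5694.

0.5694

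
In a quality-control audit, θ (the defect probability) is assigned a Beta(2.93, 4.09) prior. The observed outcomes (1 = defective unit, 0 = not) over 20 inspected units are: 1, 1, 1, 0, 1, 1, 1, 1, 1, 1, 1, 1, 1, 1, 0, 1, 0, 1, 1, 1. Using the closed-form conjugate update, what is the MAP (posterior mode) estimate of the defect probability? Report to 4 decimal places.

0.7566

The Beta prior is conjugate to a Binomial/Bernoulli likelihood; the update adds successes to α and failures to β.
Posterior: Beta(α+k, β+n−k) = Beta(2.93+17, 4.09+3) = Beta(19.93, 7.09).
Mode of Beta(a,b) for a,b>1 is (a−1)/(a+b−2) = 18.93/25.02 = 0.7566.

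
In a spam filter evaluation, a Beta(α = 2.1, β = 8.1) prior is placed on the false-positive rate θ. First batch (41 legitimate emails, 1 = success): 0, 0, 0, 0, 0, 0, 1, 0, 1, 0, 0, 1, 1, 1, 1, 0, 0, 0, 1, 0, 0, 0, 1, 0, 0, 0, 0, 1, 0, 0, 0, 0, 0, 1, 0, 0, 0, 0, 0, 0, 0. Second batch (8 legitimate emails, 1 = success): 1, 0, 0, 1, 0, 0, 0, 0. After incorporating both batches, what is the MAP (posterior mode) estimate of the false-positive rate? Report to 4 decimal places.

The Beta prior is conjugate to a Binomial/Bernoulli likelihood; the update adds successes to α and failures to β.
After batch 1: Beta(2.1+10, 8.1+31) = Beta(12.1, 39.1).
After batch 2: Beta(12.1+2, 39.1+6) = Beta(14.1, 45.1).
Mode of Beta(a,b) for a,b>1 is (a−1)/(a+b−2) = 13.1/57.2 = 0.2290.

0.2290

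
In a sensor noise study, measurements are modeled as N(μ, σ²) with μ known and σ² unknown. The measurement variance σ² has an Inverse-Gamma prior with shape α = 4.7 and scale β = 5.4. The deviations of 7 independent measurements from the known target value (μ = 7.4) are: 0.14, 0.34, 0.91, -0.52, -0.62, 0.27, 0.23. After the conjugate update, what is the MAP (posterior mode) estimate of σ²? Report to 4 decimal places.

0.6817

With known mean μ and an Inverse-Gamma(α, β) prior on σ², the Normal likelihood is conjugate: posterior is Inv-Gamma(α + n/2, β + Σ(xᵢ−μ)²/2).
Σ(xᵢ−μ)² = (0.14)² + (0.34)² + (0.91)² + (-0.52)² + (-0.62)² + (0.27)² + (0.23)² = 1.7439.
Posterior: Inv-Gamma(4.7 + 7/2, 5.4 + 1.7439/2) = Inv-Gamma(8.20, 6.27195).
Mode = β/(α+1) = 6.27195/9.20 = 0.6817.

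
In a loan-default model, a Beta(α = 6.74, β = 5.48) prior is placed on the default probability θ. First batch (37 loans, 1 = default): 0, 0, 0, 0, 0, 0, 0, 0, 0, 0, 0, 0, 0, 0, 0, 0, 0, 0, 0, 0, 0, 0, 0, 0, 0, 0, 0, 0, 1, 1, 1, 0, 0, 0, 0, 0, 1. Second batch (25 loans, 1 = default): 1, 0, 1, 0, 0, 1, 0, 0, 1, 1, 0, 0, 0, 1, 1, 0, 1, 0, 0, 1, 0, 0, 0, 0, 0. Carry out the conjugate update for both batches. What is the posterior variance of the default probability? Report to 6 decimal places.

The Beta prior is conjugate to a Binomial/Bernoulli likelihood; the update adds successes to α and failures to β.
After batch 1: Beta(6.74+4, 5.48+33) = Beta(10.74, 38.48).
After batch 2: Beta(10.74+9, 38.48+16) = Beta(19.74, 54.48).
Var = αβ/((α+β)²(α+β+1)) = 19.74·54.48/(74.22²·75.22) = 0.002595.

0.002595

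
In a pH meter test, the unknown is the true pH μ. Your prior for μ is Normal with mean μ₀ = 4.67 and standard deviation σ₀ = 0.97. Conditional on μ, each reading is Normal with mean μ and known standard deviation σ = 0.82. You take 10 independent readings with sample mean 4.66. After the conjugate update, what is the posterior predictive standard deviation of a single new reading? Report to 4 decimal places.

For Normal data with known variance σ², a Normal(μ₀, σ₀²) prior on μ is conjugate. Posterior precision = 1/σ₀² + n/σ²; posterior mean is the precision-weighted average of μ₀ and x̄.
σ₀² = 0.97² = 0.9409, σ² = 0.82² = 0.6724; σ² + n·σ₀² = 0.6724 + 10·0.9409 = 10.0814.
Posterior precision = 1/σ₀² + n/σ² = 1/0.9409 + 10/0.6724 = (σ² + n·σ₀²)/(σ₀²σ²) = 10.0814/(0.9409·0.6724); posterior variance σₙ² = σ₀²σ²/(σ² + n·σ₀²) = 0.9409·0.6724/10.0814 = 0.062755.
Predictive variance for one new observation = σₙ² + σ² = 0.9409·0.6724/10.0814 + 0.6724 = σ²·(σ₀² + 10.0814)/10.0814 = 0.6724·11.0223/10.0814 = 0.735155; SD = √(0.6724·11.0223/10.0814) = 0.8574.

0.8574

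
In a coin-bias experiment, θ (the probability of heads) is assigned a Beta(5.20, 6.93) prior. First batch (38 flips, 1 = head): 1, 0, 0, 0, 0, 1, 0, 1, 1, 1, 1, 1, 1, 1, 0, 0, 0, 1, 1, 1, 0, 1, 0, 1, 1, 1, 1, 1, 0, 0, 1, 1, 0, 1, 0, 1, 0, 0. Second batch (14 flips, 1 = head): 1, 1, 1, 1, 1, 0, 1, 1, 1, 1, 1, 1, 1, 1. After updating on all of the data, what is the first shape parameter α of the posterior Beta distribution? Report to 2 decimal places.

40.20

The Beta prior is conjugate to a Binomial/Bernoulli likelihood; the update adds successes to α and failures to β.
After batch 1: Beta(5.20+22, 6.93+16) = Beta(27.20, 22.93).
After batch 2: Beta(27.20+13, 22.93+1) = Beta(40.20, 23.93).
Posterior α = 40.20.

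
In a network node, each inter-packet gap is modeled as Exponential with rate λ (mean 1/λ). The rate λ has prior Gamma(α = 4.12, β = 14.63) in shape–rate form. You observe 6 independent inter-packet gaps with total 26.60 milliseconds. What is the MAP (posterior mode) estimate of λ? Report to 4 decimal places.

With a Gamma(shape α, rate β) prior on the exponential rate λ, the posterior after n observations with total T = Σxᵢ is Gamma(α+n, β+T).
Posterior: Gamma(4.12+6, 14.63+26.60) = Gamma(10.12, 41.23).
Mode = (α−1)/β = 0.2212.

0.2212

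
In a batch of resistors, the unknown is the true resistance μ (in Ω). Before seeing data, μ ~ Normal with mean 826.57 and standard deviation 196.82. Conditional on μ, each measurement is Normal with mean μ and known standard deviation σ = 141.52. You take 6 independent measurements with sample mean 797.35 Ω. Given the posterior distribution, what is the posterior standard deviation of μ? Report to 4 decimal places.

55.4362

For Normal data with known variance σ², a Normal(μ₀, σ₀²) prior on μ is conjugate. Posterior precision = 1/σ₀² + n/σ²; posterior mean is the precision-weighted average of μ₀ and x̄.
σ₀² = 196.82² = 38738.1124, σ² = 141.52² = 20027.9104; σ² + n·σ₀² = 20027.9104 + 6·38738.1124 = 252456.5848.
Posterior precision = 1/σ₀² + n/σ² = 1/38738.1124 + 6/20027.9104 = (σ² + n·σ₀²)/(σ₀²σ²) = 252456.5848/(38738.1124·20027.9104); posterior variance σₙ² = σ₀²σ²/(σ² + n·σ₀²) = 38738.1124·20027.9104/252456.5848 = 3073.175710.
Posterior SD = √σₙ² = √(38738.1124·20027.9104/252456.5848) = 55.4362.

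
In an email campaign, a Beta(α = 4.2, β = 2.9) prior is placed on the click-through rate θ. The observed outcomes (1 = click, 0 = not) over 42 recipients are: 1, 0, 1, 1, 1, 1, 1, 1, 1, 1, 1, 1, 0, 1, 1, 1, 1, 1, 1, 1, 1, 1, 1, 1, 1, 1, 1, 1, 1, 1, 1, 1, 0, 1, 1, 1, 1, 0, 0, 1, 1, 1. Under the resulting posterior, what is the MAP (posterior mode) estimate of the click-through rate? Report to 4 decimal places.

0.8535

The Beta prior is conjugate to a Binomial/Bernoulli likelihood; the update adds successes to α and failures to β.
Posterior: Beta(α+k, β+n−k) = Beta(4.2+37, 2.9+5) = Beta(41.2, 7.9).
Mode of Beta(a,b) for a,b>1 is (a−1)/(a+b−2) = 40.2/47.1 = 0.8535.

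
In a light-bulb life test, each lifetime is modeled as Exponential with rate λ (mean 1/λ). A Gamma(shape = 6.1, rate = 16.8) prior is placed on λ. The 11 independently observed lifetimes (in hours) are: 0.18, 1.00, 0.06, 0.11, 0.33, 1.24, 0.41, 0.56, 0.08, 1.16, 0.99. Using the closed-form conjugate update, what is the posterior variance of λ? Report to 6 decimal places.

With a Gamma(shape α, rate β) prior on the exponential rate λ, the posterior after n observations with total T = Σxᵢ is Gamma(α+n, β+T).
Sum of observations T = 6.12 hours; n = 11.
Posterior: Gamma(6.1+11, 16.8+6.12) = Gamma(17.1, 22.92).
Var = α/β² = 0.032551.

0.032551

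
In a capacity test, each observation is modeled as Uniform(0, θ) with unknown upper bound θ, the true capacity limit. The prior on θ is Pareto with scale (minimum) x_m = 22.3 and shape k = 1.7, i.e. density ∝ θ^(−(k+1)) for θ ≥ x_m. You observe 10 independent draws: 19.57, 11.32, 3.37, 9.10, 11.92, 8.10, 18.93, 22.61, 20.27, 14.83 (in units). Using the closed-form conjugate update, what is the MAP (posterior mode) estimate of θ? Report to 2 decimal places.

A Pareto(scale x_m, shape k) prior on the upper bound θ of Uniform(0, θ) is conjugate: posterior is Pareto(max(x_m, max xᵢ), k + n).
Sample maximum = 22.61; prior scale x_m = 22.3 → posterior scale = max = 22.61.
Posterior shape = 1.7 + 10 = 11.7.
The Pareto density is decreasing on [x_m, ∞), so the mode is x_m = 22.61.

22.61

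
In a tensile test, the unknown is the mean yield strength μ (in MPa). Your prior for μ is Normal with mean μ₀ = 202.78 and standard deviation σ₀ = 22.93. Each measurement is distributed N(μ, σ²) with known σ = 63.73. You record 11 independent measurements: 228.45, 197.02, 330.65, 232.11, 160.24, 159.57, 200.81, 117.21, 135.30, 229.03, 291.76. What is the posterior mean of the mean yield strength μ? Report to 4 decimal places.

For Normal data with known variance σ², a Normal(μ₀, σ₀²) prior on μ is conjugate. Posterior precision = 1/σ₀² + n/σ²; posterior mean is the precision-weighted average of μ₀ and x̄.
Σxᵢ = 228.45 + 197.02 + 330.65 + 232.11 + 160.24 + 159.57 + 200.81 + 117.21 + 135.30 + 229.03 + 291.76 = 2282.15, so n·x̄ = 2282.15.
σ₀² = 22.93² = 525.7849, σ² = 63.73² = 4061.5129; σ² + n·σ₀² = 4061.5129 + 11·525.7849 = 9845.1468.
Posterior mean = (μ₀/σ₀² + n·x̄/σ²)/(1/σ₀² + n/σ²) = (σ²·μ₀ + σ₀²·n·x̄)/(σ² + n·σ₀²) = (4061.5129·202.78 + 525.7849·2282.15)/9845.1468 = 2023513.595397/9845.1468 = 205.5341.

205.5341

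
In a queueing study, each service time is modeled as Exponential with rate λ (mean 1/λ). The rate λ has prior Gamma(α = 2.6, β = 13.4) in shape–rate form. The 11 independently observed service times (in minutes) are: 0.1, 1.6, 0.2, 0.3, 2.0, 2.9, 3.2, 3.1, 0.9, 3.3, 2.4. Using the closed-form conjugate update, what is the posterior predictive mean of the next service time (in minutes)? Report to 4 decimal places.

2.6508

With a Gamma(shape α, rate β) prior on the exponential rate λ, the posterior after n observations with total T = Σxᵢ is Gamma(α+n, β+T).
Sum of observations T = 20.0 minutes; n = 11.
Posterior: Gamma(2.6+11, 13.4+20.0) = Gamma(13.6, 33.4).
The predictive distribution for the next observation is Lomax; its mean is β/(α−1) = 33.4/12.6 = 2.6508.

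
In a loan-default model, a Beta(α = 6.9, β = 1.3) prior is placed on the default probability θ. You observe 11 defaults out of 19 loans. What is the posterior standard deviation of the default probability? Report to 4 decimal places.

The Beta prior is conjugate to a Binomial/Bernoulli likelihood; the update adds successes to α and failures to β.
Posterior: Beta(α+k, β+n−k) = Beta(6.9+11, 1.3+8) = Beta(17.9, 9.3).
Var = αβ/((α+β)²(α+β+1)) = 17.9·9.3/(27.2²·28.2) = 0.00797901; SD = √0.00797901 = 0.0893.

0.0893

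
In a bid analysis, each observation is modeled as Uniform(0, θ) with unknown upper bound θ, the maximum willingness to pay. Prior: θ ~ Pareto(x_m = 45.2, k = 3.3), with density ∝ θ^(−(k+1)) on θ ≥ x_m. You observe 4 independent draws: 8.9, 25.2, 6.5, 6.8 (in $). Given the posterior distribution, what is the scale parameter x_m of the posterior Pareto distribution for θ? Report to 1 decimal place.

A Pareto(scale x_m, shape k) prior on the upper bound θ of Uniform(0, θ) is conjugate: posterior is Pareto(max(x_m, max xᵢ), k + n).
Sample maximum = 25.2; prior scale x_m = 45.2 → posterior scale = max = 45.2.
Posterior shape = 3.3 + 4 = 7.3.
Posterior scale x_m = 45.2.

45.2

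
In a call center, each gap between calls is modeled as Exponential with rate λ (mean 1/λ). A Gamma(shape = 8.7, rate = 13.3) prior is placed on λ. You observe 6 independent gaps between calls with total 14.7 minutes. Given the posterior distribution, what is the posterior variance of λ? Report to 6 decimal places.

With a Gamma(shape α, rate β) prior on the exponential rate λ, the posterior after n observations with total T = Σxᵢ is Gamma(α+n, β+T).
Posterior: Gamma(8.7+6, 13.3+14.7) = Gamma(14.7, 28.0).
Var = α/β² = 0.018750.

0.018750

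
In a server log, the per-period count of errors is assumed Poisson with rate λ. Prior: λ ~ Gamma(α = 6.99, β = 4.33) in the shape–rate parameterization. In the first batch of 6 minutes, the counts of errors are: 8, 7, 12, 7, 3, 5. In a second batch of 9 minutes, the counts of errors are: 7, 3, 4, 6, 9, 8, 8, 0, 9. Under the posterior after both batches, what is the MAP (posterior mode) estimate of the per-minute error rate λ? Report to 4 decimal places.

With a Gamma(shape α, rate β) prior, the Poisson likelihood is conjugate: the posterior is Gamma(α + ΣXᵢ, β + n).
Batch 1: sum of counts S = 42 over n = 6 minutes.
After batch 1: Gamma(α+S, β+n) = Gamma(6.99+42, 4.33+6) = Gamma(48.99, 10.33).
Batch 2: sum of counts S = 54 over n = 9 minutes.
After batch 2: Gamma(α+S, β+n) = Gamma(48.99+54, 10.33+9) = Gamma(102.99, 19.33).
Mode of Gamma(α,β) for α≥1 is (α−1)/β = 101.99/19.33 = 5.2763.

5.2763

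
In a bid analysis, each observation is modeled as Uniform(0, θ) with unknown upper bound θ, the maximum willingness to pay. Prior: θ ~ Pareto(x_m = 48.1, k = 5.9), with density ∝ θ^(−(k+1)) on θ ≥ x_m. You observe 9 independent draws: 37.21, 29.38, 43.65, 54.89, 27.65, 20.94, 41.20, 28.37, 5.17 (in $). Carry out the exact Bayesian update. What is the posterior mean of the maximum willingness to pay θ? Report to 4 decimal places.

A Pareto(scale x_m, shape k) prior on the upper bound θ of Uniform(0, θ) is conjugate: posterior is Pareto(max(x_m, max xᵢ), k + n).
Sample maximum = 54.89; prior scale x_m = 48.1 → posterior scale = max = 54.89.
Posterior shape = 5.9 + 9 = 14.9.
E[θ|data] = k·x_m/(k−1) = 14.9·54.89/13.9 = 58.8389.

58.8389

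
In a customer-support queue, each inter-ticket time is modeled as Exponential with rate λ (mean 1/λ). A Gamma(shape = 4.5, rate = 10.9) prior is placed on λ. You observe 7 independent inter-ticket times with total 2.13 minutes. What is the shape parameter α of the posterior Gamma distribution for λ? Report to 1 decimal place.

With a Gamma(shape α, rate β) prior on the exponential rate λ, the posterior after n observations with total T = Σxᵢ is Gamma(α+n, β+T).
Posterior: Gamma(4.5+7, 10.9+2.13) = Gamma(11.5, 13.03).
Posterior α = 11.5.

11.5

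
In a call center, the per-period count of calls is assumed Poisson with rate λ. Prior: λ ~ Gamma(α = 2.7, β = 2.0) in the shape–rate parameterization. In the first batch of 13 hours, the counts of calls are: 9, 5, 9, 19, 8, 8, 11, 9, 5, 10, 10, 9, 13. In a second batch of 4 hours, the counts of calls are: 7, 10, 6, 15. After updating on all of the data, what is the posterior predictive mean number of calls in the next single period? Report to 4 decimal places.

8.7211

With a Gamma(shape α, rate β) prior, the Poisson likelihood is conjugate: the posterior is Gamma(α + ΣXᵢ, β + n).
Batch 1: sum of counts S = 125 over n = 13 hours.
After batch 1: Gamma(α+S, β+n) = Gamma(2.7+125, 2.0+13) = Gamma(127.7, 15.0).
Batch 2: sum of counts S = 38 over n = 4 hours.
After batch 2: Gamma(α+S, β+n) = Gamma(127.7+38, 15.0+4) = Gamma(165.7, 19.0).
The predictive distribution for one future period is NegBinom with mean α/β = 8.7211.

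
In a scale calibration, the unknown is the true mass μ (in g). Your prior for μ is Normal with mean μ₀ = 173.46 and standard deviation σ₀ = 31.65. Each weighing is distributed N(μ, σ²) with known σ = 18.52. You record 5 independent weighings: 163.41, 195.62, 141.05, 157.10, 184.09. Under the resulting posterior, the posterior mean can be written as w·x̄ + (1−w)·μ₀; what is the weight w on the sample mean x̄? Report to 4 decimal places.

For Normal data with known variance σ², a Normal(μ₀, σ₀²) prior on μ is conjugate. Posterior precision = 1/σ₀² + n/σ²; posterior mean is the precision-weighted average of μ₀ and x̄.
σ₀² = 31.65² = 1001.7225, σ² = 18.52² = 342.9904. Prior precision 1/σ₀² = 1/1001.7225; data precision n/σ² = 5/342.9904.
w = (n/σ²)/(1/σ₀² + n/σ²) = n·σ₀²/(σ² + n·σ₀²) = 5·1001.7225/(342.9904 + 5·1001.7225) = 5008.6125/5351.6029 = 0.9359.

0.9359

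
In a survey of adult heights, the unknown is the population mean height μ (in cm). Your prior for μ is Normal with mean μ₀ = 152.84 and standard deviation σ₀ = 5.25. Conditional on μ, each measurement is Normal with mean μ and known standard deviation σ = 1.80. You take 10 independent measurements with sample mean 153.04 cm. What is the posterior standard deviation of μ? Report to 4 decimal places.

0.5659

For Normal data with known variance σ², a Normal(μ₀, σ₀²) prior on μ is conjugate. Posterior precision = 1/σ₀² + n/σ²; posterior mean is the precision-weighted average of μ₀ and x̄.
σ₀² = 5.25² = 27.5625, σ² = 1.80² = 3.24; σ² + n·σ₀² = 3.24 + 10·27.5625 = 278.865.
Posterior precision = 1/σ₀² + n/σ² = 1/27.5625 + 10/3.24 = (σ² + n·σ₀²)/(σ₀²σ²) = 278.865/(27.5625·3.24); posterior variance σₙ² = σ₀²σ²/(σ² + n·σ₀²) = 27.5625·3.24/278.865 = 0.320236.
Posterior SD = √σₙ² = √(27.5625·3.24/278.865) = 0.5659.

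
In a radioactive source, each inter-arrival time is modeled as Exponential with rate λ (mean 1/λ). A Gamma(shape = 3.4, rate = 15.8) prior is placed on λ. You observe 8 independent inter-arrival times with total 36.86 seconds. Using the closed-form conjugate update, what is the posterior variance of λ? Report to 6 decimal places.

With a Gamma(shape α, rate β) prior on the exponential rate λ, the posterior after n observations with total T = Σxᵢ is Gamma(α+n, β+T).
Posterior: Gamma(3.4+8, 15.8+36.86) = Gamma(11.4, 52.66).
Var = α/β² = 0.004111.

0.004111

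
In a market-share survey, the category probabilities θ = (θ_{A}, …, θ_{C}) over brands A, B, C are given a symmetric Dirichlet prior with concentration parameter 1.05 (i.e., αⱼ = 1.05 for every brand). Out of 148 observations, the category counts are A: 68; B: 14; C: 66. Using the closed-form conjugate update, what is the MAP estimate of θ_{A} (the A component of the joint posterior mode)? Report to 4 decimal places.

The Dirichlet prior is conjugate to the Multinomial likelihood: each posterior αⱼ = prior αⱼ + observed count nⱼ.
Posterior concentration: (69.05, 15.05, 67.05), total = 151.15.
Joint mode component: (α_{A}−1)/(Σα−K) = 68.05/148.15 = 0.4593.

0.4593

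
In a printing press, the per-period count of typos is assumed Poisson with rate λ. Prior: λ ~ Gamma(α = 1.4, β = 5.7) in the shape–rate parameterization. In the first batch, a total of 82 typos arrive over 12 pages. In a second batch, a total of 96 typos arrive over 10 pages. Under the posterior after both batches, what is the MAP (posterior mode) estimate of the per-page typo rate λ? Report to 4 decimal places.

6.4404

With a Gamma(shape α, rate β) prior, the Poisson likelihood is conjugate: the posterior is Gamma(α + ΣXᵢ, β + n).
After batch 1: Gamma(α+S, β+n) = Gamma(1.4+82, 5.7+12) = Gamma(83.4, 17.7).
After batch 2: Gamma(α+S, β+n) = Gamma(83.4+96, 17.7+10) = Gamma(179.4, 27.7).
Mode of Gamma(α,β) for α≥1 is (α−1)/β = 178.4/27.7 = 6.4404.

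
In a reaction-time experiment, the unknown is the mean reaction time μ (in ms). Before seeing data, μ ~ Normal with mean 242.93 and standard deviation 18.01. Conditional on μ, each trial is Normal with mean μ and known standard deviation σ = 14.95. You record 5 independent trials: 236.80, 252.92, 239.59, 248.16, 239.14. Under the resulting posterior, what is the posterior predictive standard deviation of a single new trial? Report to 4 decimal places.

For Normal data with known variance σ², a Normal(μ₀, σ₀²) prior on μ is conjugate. Posterior precision = 1/σ₀² + n/σ²; posterior mean is the precision-weighted average of μ₀ and x̄.
σ₀² = 18.01² = 324.3601, σ² = 14.95² = 223.5025; σ² + n·σ₀² = 223.5025 + 5·324.3601 = 1845.303.
Posterior precision = 1/σ₀² + n/σ² = 1/324.3601 + 5/223.5025 = (σ² + n·σ₀²)/(σ₀²σ²) = 1845.303/(324.3601·223.5025); posterior variance σₙ² = σ₀²σ²/(σ² + n·σ₀²) = 324.3601·223.5025/1845.303 = 39.286390.
Predictive variance for one new observation = σₙ² + σ² = 324.3601·223.5025/1845.303 + 223.5025 = σ²·(σ₀² + 1845.303)/1845.303 = 223.5025·2169.6631/1845.303 = 262.788890; SD = √(223.5025·2169.6631/1845.303) = 16.2108.

16.2108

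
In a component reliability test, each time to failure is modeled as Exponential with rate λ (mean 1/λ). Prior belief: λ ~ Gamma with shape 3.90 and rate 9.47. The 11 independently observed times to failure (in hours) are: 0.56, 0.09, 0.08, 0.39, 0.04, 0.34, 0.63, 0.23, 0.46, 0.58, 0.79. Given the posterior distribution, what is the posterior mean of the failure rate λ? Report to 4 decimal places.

With a Gamma(shape α, rate β) prior on the exponential rate λ, the posterior after n observations with total T = Σxᵢ is Gamma(α+n, β+T).
Sum of observations T = 4.19 hours; n = 11.
Posterior: Gamma(3.90+11, 9.47+4.19) = Gamma(14.90, 13.66).
Posterior mean of λ = α/β = 14.90/13.66 = 1.0908.

1.0908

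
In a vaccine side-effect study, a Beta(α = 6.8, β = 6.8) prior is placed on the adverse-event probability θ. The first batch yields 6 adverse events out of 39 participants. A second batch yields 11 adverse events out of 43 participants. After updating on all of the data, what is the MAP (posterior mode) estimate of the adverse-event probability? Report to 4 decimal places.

0.2436

The Beta prior is conjugate to a Binomial/Bernoulli likelihood; the update adds successes to α and failures to β.
After batch 1: Beta(6.8+6, 6.8+33) = Beta(12.8, 39.8).
After batch 2: Beta(12.8+11, 39.8+32) = Beta(23.8, 71.8).
Mode of Beta(a,b) for a,b>1 is (a−1)/(a+b−2) = 22.8/93.6 = 0.2436.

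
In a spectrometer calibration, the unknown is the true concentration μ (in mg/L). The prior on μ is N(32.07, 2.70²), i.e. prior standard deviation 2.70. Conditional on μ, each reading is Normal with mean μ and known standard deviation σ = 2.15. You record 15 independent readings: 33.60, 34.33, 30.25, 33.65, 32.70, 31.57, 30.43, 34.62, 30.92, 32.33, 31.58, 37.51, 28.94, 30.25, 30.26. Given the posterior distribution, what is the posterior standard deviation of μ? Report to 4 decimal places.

For Normal data with known variance σ², a Normal(μ₀, σ₀²) prior on μ is conjugate. Posterior precision = 1/σ₀² + n/σ²; posterior mean is the precision-weighted average of μ₀ and x̄.
σ₀² = 2.70² = 7.29, σ² = 2.15² = 4.6225; σ² + n·σ₀² = 4.6225 + 15·7.29 = 113.9725.
Posterior precision = 1/σ₀² + n/σ² = 1/7.29 + 15/4.6225 = (σ² + n·σ₀²)/(σ₀²σ²) = 113.9725/(7.29·4.6225); posterior variance σₙ² = σ₀²σ²/(σ² + n·σ₀²) = 7.29·4.6225/113.9725 = 0.295668.
Posterior SD = √σₙ² = √(7.29·4.6225/113.9725) = 0.5438.

0.5438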